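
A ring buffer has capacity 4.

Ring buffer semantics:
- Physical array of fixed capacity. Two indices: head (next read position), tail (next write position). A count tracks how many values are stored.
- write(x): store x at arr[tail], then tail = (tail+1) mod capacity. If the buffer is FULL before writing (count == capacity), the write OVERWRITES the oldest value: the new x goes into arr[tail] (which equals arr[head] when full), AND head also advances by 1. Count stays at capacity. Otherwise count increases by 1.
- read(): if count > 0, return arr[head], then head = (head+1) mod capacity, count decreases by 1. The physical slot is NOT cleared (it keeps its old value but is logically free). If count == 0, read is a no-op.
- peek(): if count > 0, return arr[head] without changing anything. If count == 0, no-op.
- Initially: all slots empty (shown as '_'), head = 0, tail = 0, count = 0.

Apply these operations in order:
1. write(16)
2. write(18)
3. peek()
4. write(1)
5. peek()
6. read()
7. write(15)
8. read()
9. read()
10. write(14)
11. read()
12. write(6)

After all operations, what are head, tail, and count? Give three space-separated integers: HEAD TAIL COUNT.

After op 1 (write(16)): arr=[16 _ _ _] head=0 tail=1 count=1
After op 2 (write(18)): arr=[16 18 _ _] head=0 tail=2 count=2
After op 3 (peek()): arr=[16 18 _ _] head=0 tail=2 count=2
After op 4 (write(1)): arr=[16 18 1 _] head=0 tail=3 count=3
After op 5 (peek()): arr=[16 18 1 _] head=0 tail=3 count=3
After op 6 (read()): arr=[16 18 1 _] head=1 tail=3 count=2
After op 7 (write(15)): arr=[16 18 1 15] head=1 tail=0 count=3
After op 8 (read()): arr=[16 18 1 15] head=2 tail=0 count=2
After op 9 (read()): arr=[16 18 1 15] head=3 tail=0 count=1
After op 10 (write(14)): arr=[14 18 1 15] head=3 tail=1 count=2
After op 11 (read()): arr=[14 18 1 15] head=0 tail=1 count=1
After op 12 (write(6)): arr=[14 6 1 15] head=0 tail=2 count=2

Answer: 0 2 2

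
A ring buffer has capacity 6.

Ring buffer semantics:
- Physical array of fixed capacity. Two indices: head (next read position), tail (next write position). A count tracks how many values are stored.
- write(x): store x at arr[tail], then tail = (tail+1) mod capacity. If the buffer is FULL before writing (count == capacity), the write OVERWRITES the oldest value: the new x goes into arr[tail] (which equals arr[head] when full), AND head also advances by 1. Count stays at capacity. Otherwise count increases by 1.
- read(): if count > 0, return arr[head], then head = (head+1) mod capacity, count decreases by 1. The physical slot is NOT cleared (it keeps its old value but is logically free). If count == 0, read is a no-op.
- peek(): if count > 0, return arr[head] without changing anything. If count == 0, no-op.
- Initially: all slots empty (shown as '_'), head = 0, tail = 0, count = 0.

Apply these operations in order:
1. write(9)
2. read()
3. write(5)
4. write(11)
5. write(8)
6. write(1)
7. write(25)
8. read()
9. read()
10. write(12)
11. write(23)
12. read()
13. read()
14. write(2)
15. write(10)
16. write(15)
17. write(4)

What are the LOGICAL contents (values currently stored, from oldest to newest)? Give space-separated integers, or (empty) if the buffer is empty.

Answer: 12 23 2 10 15 4

Derivation:
After op 1 (write(9)): arr=[9 _ _ _ _ _] head=0 tail=1 count=1
After op 2 (read()): arr=[9 _ _ _ _ _] head=1 tail=1 count=0
After op 3 (write(5)): arr=[9 5 _ _ _ _] head=1 tail=2 count=1
After op 4 (write(11)): arr=[9 5 11 _ _ _] head=1 tail=3 count=2
After op 5 (write(8)): arr=[9 5 11 8 _ _] head=1 tail=4 count=3
After op 6 (write(1)): arr=[9 5 11 8 1 _] head=1 tail=5 count=4
After op 7 (write(25)): arr=[9 5 11 8 1 25] head=1 tail=0 count=5
After op 8 (read()): arr=[9 5 11 8 1 25] head=2 tail=0 count=4
After op 9 (read()): arr=[9 5 11 8 1 25] head=3 tail=0 count=3
After op 10 (write(12)): arr=[12 5 11 8 1 25] head=3 tail=1 count=4
After op 11 (write(23)): arr=[12 23 11 8 1 25] head=3 tail=2 count=5
After op 12 (read()): arr=[12 23 11 8 1 25] head=4 tail=2 count=4
After op 13 (read()): arr=[12 23 11 8 1 25] head=5 tail=2 count=3
After op 14 (write(2)): arr=[12 23 2 8 1 25] head=5 tail=3 count=4
After op 15 (write(10)): arr=[12 23 2 10 1 25] head=5 tail=4 count=5
After op 16 (write(15)): arr=[12 23 2 10 15 25] head=5 tail=5 count=6
After op 17 (write(4)): arr=[12 23 2 10 15 4] head=0 tail=0 count=6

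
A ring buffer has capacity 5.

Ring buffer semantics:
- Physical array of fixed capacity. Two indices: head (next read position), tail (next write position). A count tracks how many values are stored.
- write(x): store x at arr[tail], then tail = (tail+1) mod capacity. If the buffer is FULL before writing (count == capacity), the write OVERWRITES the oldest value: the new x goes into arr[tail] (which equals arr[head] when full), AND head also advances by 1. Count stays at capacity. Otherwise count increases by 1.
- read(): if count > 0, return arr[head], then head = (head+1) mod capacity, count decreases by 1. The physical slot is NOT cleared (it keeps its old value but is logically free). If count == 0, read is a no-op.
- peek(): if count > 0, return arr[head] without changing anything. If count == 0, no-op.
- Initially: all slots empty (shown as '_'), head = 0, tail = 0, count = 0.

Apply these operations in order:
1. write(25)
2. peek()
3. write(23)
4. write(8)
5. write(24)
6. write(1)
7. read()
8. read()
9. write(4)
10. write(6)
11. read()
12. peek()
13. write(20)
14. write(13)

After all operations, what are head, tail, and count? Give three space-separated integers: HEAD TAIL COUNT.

After op 1 (write(25)): arr=[25 _ _ _ _] head=0 tail=1 count=1
After op 2 (peek()): arr=[25 _ _ _ _] head=0 tail=1 count=1
After op 3 (write(23)): arr=[25 23 _ _ _] head=0 tail=2 count=2
After op 4 (write(8)): arr=[25 23 8 _ _] head=0 tail=3 count=3
After op 5 (write(24)): arr=[25 23 8 24 _] head=0 tail=4 count=4
After op 6 (write(1)): arr=[25 23 8 24 1] head=0 tail=0 count=5
After op 7 (read()): arr=[25 23 8 24 1] head=1 tail=0 count=4
After op 8 (read()): arr=[25 23 8 24 1] head=2 tail=0 count=3
After op 9 (write(4)): arr=[4 23 8 24 1] head=2 tail=1 count=4
After op 10 (write(6)): arr=[4 6 8 24 1] head=2 tail=2 count=5
After op 11 (read()): arr=[4 6 8 24 1] head=3 tail=2 count=4
After op 12 (peek()): arr=[4 6 8 24 1] head=3 tail=2 count=4
After op 13 (write(20)): arr=[4 6 20 24 1] head=3 tail=3 count=5
After op 14 (write(13)): arr=[4 6 20 13 1] head=4 tail=4 count=5

Answer: 4 4 5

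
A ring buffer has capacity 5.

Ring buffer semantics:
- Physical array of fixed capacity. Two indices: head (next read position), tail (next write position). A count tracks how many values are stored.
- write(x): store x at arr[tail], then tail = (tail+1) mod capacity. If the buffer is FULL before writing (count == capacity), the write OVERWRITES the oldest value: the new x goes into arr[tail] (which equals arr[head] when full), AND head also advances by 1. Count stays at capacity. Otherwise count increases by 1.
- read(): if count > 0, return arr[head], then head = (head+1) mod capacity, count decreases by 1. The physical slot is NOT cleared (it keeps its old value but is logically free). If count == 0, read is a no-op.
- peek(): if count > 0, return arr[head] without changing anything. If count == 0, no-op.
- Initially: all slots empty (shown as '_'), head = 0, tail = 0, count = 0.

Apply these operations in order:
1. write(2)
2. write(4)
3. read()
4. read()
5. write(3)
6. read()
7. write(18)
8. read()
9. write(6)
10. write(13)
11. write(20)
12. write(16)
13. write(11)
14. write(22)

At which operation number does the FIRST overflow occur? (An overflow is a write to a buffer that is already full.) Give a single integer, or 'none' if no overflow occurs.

Answer: 14

Derivation:
After op 1 (write(2)): arr=[2 _ _ _ _] head=0 tail=1 count=1
After op 2 (write(4)): arr=[2 4 _ _ _] head=0 tail=2 count=2
After op 3 (read()): arr=[2 4 _ _ _] head=1 tail=2 count=1
After op 4 (read()): arr=[2 4 _ _ _] head=2 tail=2 count=0
After op 5 (write(3)): arr=[2 4 3 _ _] head=2 tail=3 count=1
After op 6 (read()): arr=[2 4 3 _ _] head=3 tail=3 count=0
After op 7 (write(18)): arr=[2 4 3 18 _] head=3 tail=4 count=1
After op 8 (read()): arr=[2 4 3 18 _] head=4 tail=4 count=0
After op 9 (write(6)): arr=[2 4 3 18 6] head=4 tail=0 count=1
After op 10 (write(13)): arr=[13 4 3 18 6] head=4 tail=1 count=2
After op 11 (write(20)): arr=[13 20 3 18 6] head=4 tail=2 count=3
After op 12 (write(16)): arr=[13 20 16 18 6] head=4 tail=3 count=4
After op 13 (write(11)): arr=[13 20 16 11 6] head=4 tail=4 count=5
After op 14 (write(22)): arr=[13 20 16 11 22] head=0 tail=0 count=5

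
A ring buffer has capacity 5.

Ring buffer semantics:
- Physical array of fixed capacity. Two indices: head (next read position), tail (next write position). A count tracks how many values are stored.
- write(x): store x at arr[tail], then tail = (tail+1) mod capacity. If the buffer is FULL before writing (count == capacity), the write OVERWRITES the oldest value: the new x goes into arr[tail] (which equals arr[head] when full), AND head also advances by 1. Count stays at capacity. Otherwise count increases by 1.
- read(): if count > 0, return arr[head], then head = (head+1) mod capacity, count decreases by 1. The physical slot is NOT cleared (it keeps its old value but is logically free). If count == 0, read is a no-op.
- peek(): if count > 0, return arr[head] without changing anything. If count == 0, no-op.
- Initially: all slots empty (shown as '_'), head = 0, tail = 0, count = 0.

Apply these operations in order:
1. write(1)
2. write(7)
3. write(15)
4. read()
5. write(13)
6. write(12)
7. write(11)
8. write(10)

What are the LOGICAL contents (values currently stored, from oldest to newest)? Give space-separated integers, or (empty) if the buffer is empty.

After op 1 (write(1)): arr=[1 _ _ _ _] head=0 tail=1 count=1
After op 2 (write(7)): arr=[1 7 _ _ _] head=0 tail=2 count=2
After op 3 (write(15)): arr=[1 7 15 _ _] head=0 tail=3 count=3
After op 4 (read()): arr=[1 7 15 _ _] head=1 tail=3 count=2
After op 5 (write(13)): arr=[1 7 15 13 _] head=1 tail=4 count=3
After op 6 (write(12)): arr=[1 7 15 13 12] head=1 tail=0 count=4
After op 7 (write(11)): arr=[11 7 15 13 12] head=1 tail=1 count=5
After op 8 (write(10)): arr=[11 10 15 13 12] head=2 tail=2 count=5

Answer: 15 13 12 11 10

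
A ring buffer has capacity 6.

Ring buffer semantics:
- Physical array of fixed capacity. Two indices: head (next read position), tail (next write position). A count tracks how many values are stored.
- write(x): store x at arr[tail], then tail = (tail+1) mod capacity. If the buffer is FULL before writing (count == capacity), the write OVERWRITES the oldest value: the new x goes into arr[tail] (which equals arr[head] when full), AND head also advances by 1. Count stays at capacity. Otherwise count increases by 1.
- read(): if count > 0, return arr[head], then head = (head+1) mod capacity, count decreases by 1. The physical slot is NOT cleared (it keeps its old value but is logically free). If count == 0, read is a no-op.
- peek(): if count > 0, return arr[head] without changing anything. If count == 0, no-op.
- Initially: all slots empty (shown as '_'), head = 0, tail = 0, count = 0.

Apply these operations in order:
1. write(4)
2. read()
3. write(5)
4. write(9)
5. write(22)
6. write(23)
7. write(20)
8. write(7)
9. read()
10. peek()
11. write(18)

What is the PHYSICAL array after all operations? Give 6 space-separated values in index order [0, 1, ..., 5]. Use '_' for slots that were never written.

After op 1 (write(4)): arr=[4 _ _ _ _ _] head=0 tail=1 count=1
After op 2 (read()): arr=[4 _ _ _ _ _] head=1 tail=1 count=0
After op 3 (write(5)): arr=[4 5 _ _ _ _] head=1 tail=2 count=1
After op 4 (write(9)): arr=[4 5 9 _ _ _] head=1 tail=3 count=2
After op 5 (write(22)): arr=[4 5 9 22 _ _] head=1 tail=4 count=3
After op 6 (write(23)): arr=[4 5 9 22 23 _] head=1 tail=5 count=4
After op 7 (write(20)): arr=[4 5 9 22 23 20] head=1 tail=0 count=5
After op 8 (write(7)): arr=[7 5 9 22 23 20] head=1 tail=1 count=6
After op 9 (read()): arr=[7 5 9 22 23 20] head=2 tail=1 count=5
After op 10 (peek()): arr=[7 5 9 22 23 20] head=2 tail=1 count=5
After op 11 (write(18)): arr=[7 18 9 22 23 20] head=2 tail=2 count=6

Answer: 7 18 9 22 23 20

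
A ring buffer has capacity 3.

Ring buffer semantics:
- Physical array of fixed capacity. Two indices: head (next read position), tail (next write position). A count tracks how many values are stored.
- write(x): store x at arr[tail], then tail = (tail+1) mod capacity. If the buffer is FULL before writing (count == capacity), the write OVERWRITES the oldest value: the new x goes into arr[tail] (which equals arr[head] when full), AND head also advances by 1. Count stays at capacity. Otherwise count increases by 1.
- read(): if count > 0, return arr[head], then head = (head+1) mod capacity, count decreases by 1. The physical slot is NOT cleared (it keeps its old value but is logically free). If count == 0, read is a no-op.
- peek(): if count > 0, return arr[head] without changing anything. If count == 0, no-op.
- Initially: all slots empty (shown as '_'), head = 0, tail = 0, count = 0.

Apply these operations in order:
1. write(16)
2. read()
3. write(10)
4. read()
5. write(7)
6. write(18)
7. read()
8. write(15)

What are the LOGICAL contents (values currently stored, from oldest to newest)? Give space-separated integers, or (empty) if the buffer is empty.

After op 1 (write(16)): arr=[16 _ _] head=0 tail=1 count=1
After op 2 (read()): arr=[16 _ _] head=1 tail=1 count=0
After op 3 (write(10)): arr=[16 10 _] head=1 tail=2 count=1
After op 4 (read()): arr=[16 10 _] head=2 tail=2 count=0
After op 5 (write(7)): arr=[16 10 7] head=2 tail=0 count=1
After op 6 (write(18)): arr=[18 10 7] head=2 tail=1 count=2
After op 7 (read()): arr=[18 10 7] head=0 tail=1 count=1
After op 8 (write(15)): arr=[18 15 7] head=0 tail=2 count=2

Answer: 18 15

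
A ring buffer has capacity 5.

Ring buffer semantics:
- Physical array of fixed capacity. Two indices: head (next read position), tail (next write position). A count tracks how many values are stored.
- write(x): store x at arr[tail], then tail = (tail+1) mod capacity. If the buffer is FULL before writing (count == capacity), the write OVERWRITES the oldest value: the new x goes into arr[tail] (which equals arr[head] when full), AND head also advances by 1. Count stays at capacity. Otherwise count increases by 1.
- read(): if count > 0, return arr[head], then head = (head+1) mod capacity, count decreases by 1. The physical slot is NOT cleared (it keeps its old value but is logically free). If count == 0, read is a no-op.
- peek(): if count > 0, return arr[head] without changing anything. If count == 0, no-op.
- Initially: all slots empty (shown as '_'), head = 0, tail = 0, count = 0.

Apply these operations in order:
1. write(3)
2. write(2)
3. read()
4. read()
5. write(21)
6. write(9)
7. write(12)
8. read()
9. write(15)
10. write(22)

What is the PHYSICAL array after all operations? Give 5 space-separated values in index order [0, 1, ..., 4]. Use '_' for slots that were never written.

After op 1 (write(3)): arr=[3 _ _ _ _] head=0 tail=1 count=1
After op 2 (write(2)): arr=[3 2 _ _ _] head=0 tail=2 count=2
After op 3 (read()): arr=[3 2 _ _ _] head=1 tail=2 count=1
After op 4 (read()): arr=[3 2 _ _ _] head=2 tail=2 count=0
After op 5 (write(21)): arr=[3 2 21 _ _] head=2 tail=3 count=1
After op 6 (write(9)): arr=[3 2 21 9 _] head=2 tail=4 count=2
After op 7 (write(12)): arr=[3 2 21 9 12] head=2 tail=0 count=3
After op 8 (read()): arr=[3 2 21 9 12] head=3 tail=0 count=2
After op 9 (write(15)): arr=[15 2 21 9 12] head=3 tail=1 count=3
After op 10 (write(22)): arr=[15 22 21 9 12] head=3 tail=2 count=4

Answer: 15 22 21 9 12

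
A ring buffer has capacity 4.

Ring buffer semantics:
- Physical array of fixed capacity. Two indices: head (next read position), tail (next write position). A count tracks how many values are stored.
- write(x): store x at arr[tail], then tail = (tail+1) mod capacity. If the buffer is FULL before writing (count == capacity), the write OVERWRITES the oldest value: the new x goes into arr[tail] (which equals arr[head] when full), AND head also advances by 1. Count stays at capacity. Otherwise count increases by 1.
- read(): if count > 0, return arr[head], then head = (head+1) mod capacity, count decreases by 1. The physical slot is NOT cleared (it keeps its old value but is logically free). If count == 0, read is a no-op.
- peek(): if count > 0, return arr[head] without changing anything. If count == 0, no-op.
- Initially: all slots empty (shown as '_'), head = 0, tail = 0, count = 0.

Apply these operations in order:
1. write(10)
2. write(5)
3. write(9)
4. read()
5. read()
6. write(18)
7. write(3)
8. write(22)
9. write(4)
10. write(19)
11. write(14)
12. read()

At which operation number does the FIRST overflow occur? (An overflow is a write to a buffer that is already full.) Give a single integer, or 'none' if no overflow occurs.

After op 1 (write(10)): arr=[10 _ _ _] head=0 tail=1 count=1
After op 2 (write(5)): arr=[10 5 _ _] head=0 tail=2 count=2
After op 3 (write(9)): arr=[10 5 9 _] head=0 tail=3 count=3
After op 4 (read()): arr=[10 5 9 _] head=1 tail=3 count=2
After op 5 (read()): arr=[10 5 9 _] head=2 tail=3 count=1
After op 6 (write(18)): arr=[10 5 9 18] head=2 tail=0 count=2
After op 7 (write(3)): arr=[3 5 9 18] head=2 tail=1 count=3
After op 8 (write(22)): arr=[3 22 9 18] head=2 tail=2 count=4
After op 9 (write(4)): arr=[3 22 4 18] head=3 tail=3 count=4
After op 10 (write(19)): arr=[3 22 4 19] head=0 tail=0 count=4
After op 11 (write(14)): arr=[14 22 4 19] head=1 tail=1 count=4
After op 12 (read()): arr=[14 22 4 19] head=2 tail=1 count=3

Answer: 9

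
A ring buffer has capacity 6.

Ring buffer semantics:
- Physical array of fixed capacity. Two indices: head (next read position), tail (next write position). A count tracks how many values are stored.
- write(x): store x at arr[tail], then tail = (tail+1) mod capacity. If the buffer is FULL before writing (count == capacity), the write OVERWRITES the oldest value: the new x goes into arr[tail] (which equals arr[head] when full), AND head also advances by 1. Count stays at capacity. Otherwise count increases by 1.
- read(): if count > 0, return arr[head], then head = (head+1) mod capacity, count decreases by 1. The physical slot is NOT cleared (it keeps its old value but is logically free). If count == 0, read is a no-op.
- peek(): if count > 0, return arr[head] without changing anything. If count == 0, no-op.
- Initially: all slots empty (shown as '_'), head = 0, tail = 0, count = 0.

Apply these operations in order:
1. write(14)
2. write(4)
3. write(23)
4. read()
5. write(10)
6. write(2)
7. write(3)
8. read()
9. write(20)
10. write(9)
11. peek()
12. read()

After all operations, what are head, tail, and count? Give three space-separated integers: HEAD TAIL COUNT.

After op 1 (write(14)): arr=[14 _ _ _ _ _] head=0 tail=1 count=1
After op 2 (write(4)): arr=[14 4 _ _ _ _] head=0 tail=2 count=2
After op 3 (write(23)): arr=[14 4 23 _ _ _] head=0 tail=3 count=3
After op 4 (read()): arr=[14 4 23 _ _ _] head=1 tail=3 count=2
After op 5 (write(10)): arr=[14 4 23 10 _ _] head=1 tail=4 count=3
After op 6 (write(2)): arr=[14 4 23 10 2 _] head=1 tail=5 count=4
After op 7 (write(3)): arr=[14 4 23 10 2 3] head=1 tail=0 count=5
After op 8 (read()): arr=[14 4 23 10 2 3] head=2 tail=0 count=4
After op 9 (write(20)): arr=[20 4 23 10 2 3] head=2 tail=1 count=5
After op 10 (write(9)): arr=[20 9 23 10 2 3] head=2 tail=2 count=6
After op 11 (peek()): arr=[20 9 23 10 2 3] head=2 tail=2 count=6
After op 12 (read()): arr=[20 9 23 10 2 3] head=3 tail=2 count=5

Answer: 3 2 5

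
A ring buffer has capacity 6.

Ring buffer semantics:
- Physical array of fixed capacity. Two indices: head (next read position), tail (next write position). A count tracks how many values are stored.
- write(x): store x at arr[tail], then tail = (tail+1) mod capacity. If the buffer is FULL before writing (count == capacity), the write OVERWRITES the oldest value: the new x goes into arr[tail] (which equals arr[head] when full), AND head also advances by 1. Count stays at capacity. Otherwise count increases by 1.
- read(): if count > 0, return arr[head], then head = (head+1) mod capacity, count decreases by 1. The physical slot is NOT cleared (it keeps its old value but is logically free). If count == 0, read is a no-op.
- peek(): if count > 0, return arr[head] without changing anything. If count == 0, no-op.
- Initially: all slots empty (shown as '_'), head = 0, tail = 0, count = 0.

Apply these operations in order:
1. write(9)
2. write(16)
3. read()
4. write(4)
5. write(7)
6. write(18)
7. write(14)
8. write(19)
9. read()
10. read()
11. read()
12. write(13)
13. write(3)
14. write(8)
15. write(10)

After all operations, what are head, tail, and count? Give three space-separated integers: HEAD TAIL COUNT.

After op 1 (write(9)): arr=[9 _ _ _ _ _] head=0 tail=1 count=1
After op 2 (write(16)): arr=[9 16 _ _ _ _] head=0 tail=2 count=2
After op 3 (read()): arr=[9 16 _ _ _ _] head=1 tail=2 count=1
After op 4 (write(4)): arr=[9 16 4 _ _ _] head=1 tail=3 count=2
After op 5 (write(7)): arr=[9 16 4 7 _ _] head=1 tail=4 count=3
After op 6 (write(18)): arr=[9 16 4 7 18 _] head=1 tail=5 count=4
After op 7 (write(14)): arr=[9 16 4 7 18 14] head=1 tail=0 count=5
After op 8 (write(19)): arr=[19 16 4 7 18 14] head=1 tail=1 count=6
After op 9 (read()): arr=[19 16 4 7 18 14] head=2 tail=1 count=5
After op 10 (read()): arr=[19 16 4 7 18 14] head=3 tail=1 count=4
After op 11 (read()): arr=[19 16 4 7 18 14] head=4 tail=1 count=3
After op 12 (write(13)): arr=[19 13 4 7 18 14] head=4 tail=2 count=4
After op 13 (write(3)): arr=[19 13 3 7 18 14] head=4 tail=3 count=5
After op 14 (write(8)): arr=[19 13 3 8 18 14] head=4 tail=4 count=6
After op 15 (write(10)): arr=[19 13 3 8 10 14] head=5 tail=5 count=6

Answer: 5 5 6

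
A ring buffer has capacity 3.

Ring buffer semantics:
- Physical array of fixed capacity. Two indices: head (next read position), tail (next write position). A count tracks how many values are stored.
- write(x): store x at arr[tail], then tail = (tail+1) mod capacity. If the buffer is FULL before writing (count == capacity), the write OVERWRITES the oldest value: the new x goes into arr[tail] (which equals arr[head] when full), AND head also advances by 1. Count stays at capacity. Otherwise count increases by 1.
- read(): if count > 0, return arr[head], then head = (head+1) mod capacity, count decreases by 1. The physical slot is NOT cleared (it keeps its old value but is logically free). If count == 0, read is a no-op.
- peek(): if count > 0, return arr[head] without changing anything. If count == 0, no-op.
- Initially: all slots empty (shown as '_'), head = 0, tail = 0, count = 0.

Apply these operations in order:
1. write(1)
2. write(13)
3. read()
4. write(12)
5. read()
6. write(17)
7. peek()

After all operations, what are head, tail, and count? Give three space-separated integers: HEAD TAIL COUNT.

After op 1 (write(1)): arr=[1 _ _] head=0 tail=1 count=1
After op 2 (write(13)): arr=[1 13 _] head=0 tail=2 count=2
After op 3 (read()): arr=[1 13 _] head=1 tail=2 count=1
After op 4 (write(12)): arr=[1 13 12] head=1 tail=0 count=2
After op 5 (read()): arr=[1 13 12] head=2 tail=0 count=1
After op 6 (write(17)): arr=[17 13 12] head=2 tail=1 count=2
After op 7 (peek()): arr=[17 13 12] head=2 tail=1 count=2

Answer: 2 1 2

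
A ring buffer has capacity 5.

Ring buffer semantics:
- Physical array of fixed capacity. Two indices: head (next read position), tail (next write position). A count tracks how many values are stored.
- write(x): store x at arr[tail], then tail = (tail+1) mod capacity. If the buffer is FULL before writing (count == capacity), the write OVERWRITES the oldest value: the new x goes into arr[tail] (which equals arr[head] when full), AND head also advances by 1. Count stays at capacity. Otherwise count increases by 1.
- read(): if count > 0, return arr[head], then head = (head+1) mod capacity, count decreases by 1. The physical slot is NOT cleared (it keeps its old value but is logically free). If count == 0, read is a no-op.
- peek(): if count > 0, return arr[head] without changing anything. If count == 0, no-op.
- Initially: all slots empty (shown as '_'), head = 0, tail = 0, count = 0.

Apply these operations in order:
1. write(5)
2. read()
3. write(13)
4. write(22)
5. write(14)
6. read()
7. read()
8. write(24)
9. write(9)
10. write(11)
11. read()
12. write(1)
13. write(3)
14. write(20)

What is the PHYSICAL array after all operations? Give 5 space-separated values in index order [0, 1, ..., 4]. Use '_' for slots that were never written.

Answer: 9 11 1 3 20

Derivation:
After op 1 (write(5)): arr=[5 _ _ _ _] head=0 tail=1 count=1
After op 2 (read()): arr=[5 _ _ _ _] head=1 tail=1 count=0
After op 3 (write(13)): arr=[5 13 _ _ _] head=1 tail=2 count=1
After op 4 (write(22)): arr=[5 13 22 _ _] head=1 tail=3 count=2
After op 5 (write(14)): arr=[5 13 22 14 _] head=1 tail=4 count=3
After op 6 (read()): arr=[5 13 22 14 _] head=2 tail=4 count=2
After op 7 (read()): arr=[5 13 22 14 _] head=3 tail=4 count=1
After op 8 (write(24)): arr=[5 13 22 14 24] head=3 tail=0 count=2
After op 9 (write(9)): arr=[9 13 22 14 24] head=3 tail=1 count=3
After op 10 (write(11)): arr=[9 11 22 14 24] head=3 tail=2 count=4
After op 11 (read()): arr=[9 11 22 14 24] head=4 tail=2 count=3
After op 12 (write(1)): arr=[9 11 1 14 24] head=4 tail=3 count=4
After op 13 (write(3)): arr=[9 11 1 3 24] head=4 tail=4 count=5
After op 14 (write(20)): arr=[9 11 1 3 20] head=0 tail=0 count=5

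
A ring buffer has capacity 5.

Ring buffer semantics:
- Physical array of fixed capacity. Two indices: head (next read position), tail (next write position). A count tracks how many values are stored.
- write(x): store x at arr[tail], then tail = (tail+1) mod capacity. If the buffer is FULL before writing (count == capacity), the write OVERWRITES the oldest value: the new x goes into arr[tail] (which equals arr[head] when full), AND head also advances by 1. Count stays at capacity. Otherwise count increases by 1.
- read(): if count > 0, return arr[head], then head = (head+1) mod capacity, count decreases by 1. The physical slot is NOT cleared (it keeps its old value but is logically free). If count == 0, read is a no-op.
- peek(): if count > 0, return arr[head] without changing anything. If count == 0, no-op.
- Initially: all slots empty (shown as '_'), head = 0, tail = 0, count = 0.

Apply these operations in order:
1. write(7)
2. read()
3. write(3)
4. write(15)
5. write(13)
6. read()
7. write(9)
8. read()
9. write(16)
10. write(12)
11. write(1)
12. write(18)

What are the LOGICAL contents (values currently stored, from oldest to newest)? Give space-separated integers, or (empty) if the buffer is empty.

Answer: 9 16 12 1 18

Derivation:
After op 1 (write(7)): arr=[7 _ _ _ _] head=0 tail=1 count=1
After op 2 (read()): arr=[7 _ _ _ _] head=1 tail=1 count=0
After op 3 (write(3)): arr=[7 3 _ _ _] head=1 tail=2 count=1
After op 4 (write(15)): arr=[7 3 15 _ _] head=1 tail=3 count=2
After op 5 (write(13)): arr=[7 3 15 13 _] head=1 tail=4 count=3
After op 6 (read()): arr=[7 3 15 13 _] head=2 tail=4 count=2
After op 7 (write(9)): arr=[7 3 15 13 9] head=2 tail=0 count=3
After op 8 (read()): arr=[7 3 15 13 9] head=3 tail=0 count=2
After op 9 (write(16)): arr=[16 3 15 13 9] head=3 tail=1 count=3
After op 10 (write(12)): arr=[16 12 15 13 9] head=3 tail=2 count=4
After op 11 (write(1)): arr=[16 12 1 13 9] head=3 tail=3 count=5
After op 12 (write(18)): arr=[16 12 1 18 9] head=4 tail=4 count=5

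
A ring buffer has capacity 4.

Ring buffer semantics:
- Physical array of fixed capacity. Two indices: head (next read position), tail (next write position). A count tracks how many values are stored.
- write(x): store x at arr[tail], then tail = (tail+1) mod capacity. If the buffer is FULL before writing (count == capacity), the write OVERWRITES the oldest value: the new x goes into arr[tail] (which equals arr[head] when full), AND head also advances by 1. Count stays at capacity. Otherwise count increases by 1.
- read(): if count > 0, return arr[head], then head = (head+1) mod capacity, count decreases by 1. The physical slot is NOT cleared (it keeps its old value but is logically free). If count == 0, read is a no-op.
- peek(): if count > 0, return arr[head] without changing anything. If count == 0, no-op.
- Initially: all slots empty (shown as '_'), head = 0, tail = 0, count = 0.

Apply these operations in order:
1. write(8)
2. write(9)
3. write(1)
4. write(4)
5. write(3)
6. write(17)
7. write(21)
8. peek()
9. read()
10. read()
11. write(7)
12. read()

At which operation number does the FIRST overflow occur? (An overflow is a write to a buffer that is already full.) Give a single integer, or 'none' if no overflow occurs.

Answer: 5

Derivation:
After op 1 (write(8)): arr=[8 _ _ _] head=0 tail=1 count=1
After op 2 (write(9)): arr=[8 9 _ _] head=0 tail=2 count=2
After op 3 (write(1)): arr=[8 9 1 _] head=0 tail=3 count=3
After op 4 (write(4)): arr=[8 9 1 4] head=0 tail=0 count=4
After op 5 (write(3)): arr=[3 9 1 4] head=1 tail=1 count=4
After op 6 (write(17)): arr=[3 17 1 4] head=2 tail=2 count=4
After op 7 (write(21)): arr=[3 17 21 4] head=3 tail=3 count=4
After op 8 (peek()): arr=[3 17 21 4] head=3 tail=3 count=4
After op 9 (read()): arr=[3 17 21 4] head=0 tail=3 count=3
After op 10 (read()): arr=[3 17 21 4] head=1 tail=3 count=2
After op 11 (write(7)): arr=[3 17 21 7] head=1 tail=0 count=3
After op 12 (read()): arr=[3 17 21 7] head=2 tail=0 count=2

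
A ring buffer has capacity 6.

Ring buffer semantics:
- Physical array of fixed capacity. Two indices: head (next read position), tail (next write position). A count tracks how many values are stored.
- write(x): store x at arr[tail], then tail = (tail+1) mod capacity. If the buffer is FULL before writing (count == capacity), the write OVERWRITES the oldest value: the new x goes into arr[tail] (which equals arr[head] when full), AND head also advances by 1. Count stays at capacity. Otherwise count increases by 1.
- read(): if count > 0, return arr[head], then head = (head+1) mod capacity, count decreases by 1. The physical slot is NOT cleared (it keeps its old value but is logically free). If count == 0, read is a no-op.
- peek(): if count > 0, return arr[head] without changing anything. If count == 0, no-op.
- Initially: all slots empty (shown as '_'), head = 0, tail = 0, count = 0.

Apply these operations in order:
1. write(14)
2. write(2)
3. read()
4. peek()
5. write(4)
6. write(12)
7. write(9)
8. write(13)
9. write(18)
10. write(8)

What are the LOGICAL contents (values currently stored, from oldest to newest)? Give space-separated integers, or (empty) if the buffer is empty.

After op 1 (write(14)): arr=[14 _ _ _ _ _] head=0 tail=1 count=1
After op 2 (write(2)): arr=[14 2 _ _ _ _] head=0 tail=2 count=2
After op 3 (read()): arr=[14 2 _ _ _ _] head=1 tail=2 count=1
After op 4 (peek()): arr=[14 2 _ _ _ _] head=1 tail=2 count=1
After op 5 (write(4)): arr=[14 2 4 _ _ _] head=1 tail=3 count=2
After op 6 (write(12)): arr=[14 2 4 12 _ _] head=1 tail=4 count=3
After op 7 (write(9)): arr=[14 2 4 12 9 _] head=1 tail=5 count=4
After op 8 (write(13)): arr=[14 2 4 12 9 13] head=1 tail=0 count=5
After op 9 (write(18)): arr=[18 2 4 12 9 13] head=1 tail=1 count=6
After op 10 (write(8)): arr=[18 8 4 12 9 13] head=2 tail=2 count=6

Answer: 4 12 9 13 18 8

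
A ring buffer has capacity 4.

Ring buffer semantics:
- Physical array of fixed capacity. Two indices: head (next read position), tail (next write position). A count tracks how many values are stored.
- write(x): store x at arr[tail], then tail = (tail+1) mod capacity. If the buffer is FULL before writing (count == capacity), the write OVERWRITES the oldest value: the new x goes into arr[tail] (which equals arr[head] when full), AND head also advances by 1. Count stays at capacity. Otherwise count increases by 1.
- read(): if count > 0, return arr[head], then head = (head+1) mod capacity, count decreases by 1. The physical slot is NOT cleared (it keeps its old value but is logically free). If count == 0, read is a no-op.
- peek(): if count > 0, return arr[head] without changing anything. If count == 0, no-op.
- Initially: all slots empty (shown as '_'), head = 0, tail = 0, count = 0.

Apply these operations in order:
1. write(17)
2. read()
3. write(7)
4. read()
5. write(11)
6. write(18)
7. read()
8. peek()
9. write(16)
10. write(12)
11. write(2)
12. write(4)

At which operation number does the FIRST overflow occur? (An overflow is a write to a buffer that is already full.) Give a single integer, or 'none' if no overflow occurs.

Answer: 12

Derivation:
After op 1 (write(17)): arr=[17 _ _ _] head=0 tail=1 count=1
After op 2 (read()): arr=[17 _ _ _] head=1 tail=1 count=0
After op 3 (write(7)): arr=[17 7 _ _] head=1 tail=2 count=1
After op 4 (read()): arr=[17 7 _ _] head=2 tail=2 count=0
After op 5 (write(11)): arr=[17 7 11 _] head=2 tail=3 count=1
After op 6 (write(18)): arr=[17 7 11 18] head=2 tail=0 count=2
After op 7 (read()): arr=[17 7 11 18] head=3 tail=0 count=1
After op 8 (peek()): arr=[17 7 11 18] head=3 tail=0 count=1
After op 9 (write(16)): arr=[16 7 11 18] head=3 tail=1 count=2
After op 10 (write(12)): arr=[16 12 11 18] head=3 tail=2 count=3
After op 11 (write(2)): arr=[16 12 2 18] head=3 tail=3 count=4
After op 12 (write(4)): arr=[16 12 2 4] head=0 tail=0 count=4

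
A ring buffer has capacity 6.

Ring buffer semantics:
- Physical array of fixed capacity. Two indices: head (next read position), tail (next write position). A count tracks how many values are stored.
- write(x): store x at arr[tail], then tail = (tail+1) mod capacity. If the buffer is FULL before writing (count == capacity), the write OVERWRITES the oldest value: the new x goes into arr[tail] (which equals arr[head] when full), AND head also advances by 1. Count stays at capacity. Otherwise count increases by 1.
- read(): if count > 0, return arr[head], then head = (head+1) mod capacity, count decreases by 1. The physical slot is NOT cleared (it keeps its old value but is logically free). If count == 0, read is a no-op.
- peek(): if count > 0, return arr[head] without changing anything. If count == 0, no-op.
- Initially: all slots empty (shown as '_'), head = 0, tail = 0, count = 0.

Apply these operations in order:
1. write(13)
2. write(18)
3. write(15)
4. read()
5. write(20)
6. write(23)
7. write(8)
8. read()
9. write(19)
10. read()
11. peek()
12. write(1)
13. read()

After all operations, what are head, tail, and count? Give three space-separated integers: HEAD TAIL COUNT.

After op 1 (write(13)): arr=[13 _ _ _ _ _] head=0 tail=1 count=1
After op 2 (write(18)): arr=[13 18 _ _ _ _] head=0 tail=2 count=2
After op 3 (write(15)): arr=[13 18 15 _ _ _] head=0 tail=3 count=3
After op 4 (read()): arr=[13 18 15 _ _ _] head=1 tail=3 count=2
After op 5 (write(20)): arr=[13 18 15 20 _ _] head=1 tail=4 count=3
After op 6 (write(23)): arr=[13 18 15 20 23 _] head=1 tail=5 count=4
After op 7 (write(8)): arr=[13 18 15 20 23 8] head=1 tail=0 count=5
After op 8 (read()): arr=[13 18 15 20 23 8] head=2 tail=0 count=4
After op 9 (write(19)): arr=[19 18 15 20 23 8] head=2 tail=1 count=5
After op 10 (read()): arr=[19 18 15 20 23 8] head=3 tail=1 count=4
After op 11 (peek()): arr=[19 18 15 20 23 8] head=3 tail=1 count=4
After op 12 (write(1)): arr=[19 1 15 20 23 8] head=3 tail=2 count=5
After op 13 (read()): arr=[19 1 15 20 23 8] head=4 tail=2 count=4

Answer: 4 2 4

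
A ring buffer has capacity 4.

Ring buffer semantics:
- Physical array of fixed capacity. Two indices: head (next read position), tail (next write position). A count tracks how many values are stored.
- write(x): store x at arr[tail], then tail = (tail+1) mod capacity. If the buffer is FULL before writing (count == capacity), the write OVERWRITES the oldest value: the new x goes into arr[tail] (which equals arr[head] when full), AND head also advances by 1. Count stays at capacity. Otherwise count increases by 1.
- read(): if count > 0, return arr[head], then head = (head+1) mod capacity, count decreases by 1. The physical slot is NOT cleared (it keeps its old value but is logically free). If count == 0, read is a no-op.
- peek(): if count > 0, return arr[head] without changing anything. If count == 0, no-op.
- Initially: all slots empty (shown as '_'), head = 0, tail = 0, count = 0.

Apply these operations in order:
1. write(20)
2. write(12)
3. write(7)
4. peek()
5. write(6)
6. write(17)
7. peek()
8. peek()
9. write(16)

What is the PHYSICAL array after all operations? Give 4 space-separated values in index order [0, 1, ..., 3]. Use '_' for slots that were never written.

After op 1 (write(20)): arr=[20 _ _ _] head=0 tail=1 count=1
After op 2 (write(12)): arr=[20 12 _ _] head=0 tail=2 count=2
After op 3 (write(7)): arr=[20 12 7 _] head=0 tail=3 count=3
After op 4 (peek()): arr=[20 12 7 _] head=0 tail=3 count=3
After op 5 (write(6)): arr=[20 12 7 6] head=0 tail=0 count=4
After op 6 (write(17)): arr=[17 12 7 6] head=1 tail=1 count=4
After op 7 (peek()): arr=[17 12 7 6] head=1 tail=1 count=4
After op 8 (peek()): arr=[17 12 7 6] head=1 tail=1 count=4
After op 9 (write(16)): arr=[17 16 7 6] head=2 tail=2 count=4

Answer: 17 16 7 6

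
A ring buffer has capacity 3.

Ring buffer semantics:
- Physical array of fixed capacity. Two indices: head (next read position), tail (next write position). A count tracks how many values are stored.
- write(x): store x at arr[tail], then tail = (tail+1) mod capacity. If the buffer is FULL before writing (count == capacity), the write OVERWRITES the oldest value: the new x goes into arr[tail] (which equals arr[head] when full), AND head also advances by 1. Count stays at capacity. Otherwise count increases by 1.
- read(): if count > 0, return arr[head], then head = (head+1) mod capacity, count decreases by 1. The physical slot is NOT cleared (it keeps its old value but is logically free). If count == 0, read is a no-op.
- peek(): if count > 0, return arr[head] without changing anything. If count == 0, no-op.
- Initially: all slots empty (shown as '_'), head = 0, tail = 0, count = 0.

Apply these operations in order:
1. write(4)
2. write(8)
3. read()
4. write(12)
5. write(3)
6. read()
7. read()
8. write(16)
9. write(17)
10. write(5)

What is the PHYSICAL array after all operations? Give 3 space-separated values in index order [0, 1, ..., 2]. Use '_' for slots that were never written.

Answer: 5 16 17

Derivation:
After op 1 (write(4)): arr=[4 _ _] head=0 tail=1 count=1
After op 2 (write(8)): arr=[4 8 _] head=0 tail=2 count=2
After op 3 (read()): arr=[4 8 _] head=1 tail=2 count=1
After op 4 (write(12)): arr=[4 8 12] head=1 tail=0 count=2
After op 5 (write(3)): arr=[3 8 12] head=1 tail=1 count=3
After op 6 (read()): arr=[3 8 12] head=2 tail=1 count=2
After op 7 (read()): arr=[3 8 12] head=0 tail=1 count=1
After op 8 (write(16)): arr=[3 16 12] head=0 tail=2 count=2
After op 9 (write(17)): arr=[3 16 17] head=0 tail=0 count=3
After op 10 (write(5)): arr=[5 16 17] head=1 tail=1 count=3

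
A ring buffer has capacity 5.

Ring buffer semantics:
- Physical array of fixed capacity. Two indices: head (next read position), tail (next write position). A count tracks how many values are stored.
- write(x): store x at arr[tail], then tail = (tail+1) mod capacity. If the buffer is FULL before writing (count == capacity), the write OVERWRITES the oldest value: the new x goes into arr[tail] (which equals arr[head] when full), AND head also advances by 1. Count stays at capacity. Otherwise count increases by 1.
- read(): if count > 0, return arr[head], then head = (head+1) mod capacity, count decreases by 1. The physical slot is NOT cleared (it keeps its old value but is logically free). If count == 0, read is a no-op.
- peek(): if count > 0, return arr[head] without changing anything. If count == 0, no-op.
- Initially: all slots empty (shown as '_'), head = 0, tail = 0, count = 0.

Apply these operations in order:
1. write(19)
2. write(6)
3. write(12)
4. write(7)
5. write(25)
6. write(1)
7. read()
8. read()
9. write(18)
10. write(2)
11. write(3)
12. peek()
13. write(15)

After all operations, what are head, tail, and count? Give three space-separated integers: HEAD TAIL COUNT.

After op 1 (write(19)): arr=[19 _ _ _ _] head=0 tail=1 count=1
After op 2 (write(6)): arr=[19 6 _ _ _] head=0 tail=2 count=2
After op 3 (write(12)): arr=[19 6 12 _ _] head=0 tail=3 count=3
After op 4 (write(7)): arr=[19 6 12 7 _] head=0 tail=4 count=4
After op 5 (write(25)): arr=[19 6 12 7 25] head=0 tail=0 count=5
After op 6 (write(1)): arr=[1 6 12 7 25] head=1 tail=1 count=5
After op 7 (read()): arr=[1 6 12 7 25] head=2 tail=1 count=4
After op 8 (read()): arr=[1 6 12 7 25] head=3 tail=1 count=3
After op 9 (write(18)): arr=[1 18 12 7 25] head=3 tail=2 count=4
After op 10 (write(2)): arr=[1 18 2 7 25] head=3 tail=3 count=5
After op 11 (write(3)): arr=[1 18 2 3 25] head=4 tail=4 count=5
After op 12 (peek()): arr=[1 18 2 3 25] head=4 tail=4 count=5
After op 13 (write(15)): arr=[1 18 2 3 15] head=0 tail=0 count=5

Answer: 0 0 5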